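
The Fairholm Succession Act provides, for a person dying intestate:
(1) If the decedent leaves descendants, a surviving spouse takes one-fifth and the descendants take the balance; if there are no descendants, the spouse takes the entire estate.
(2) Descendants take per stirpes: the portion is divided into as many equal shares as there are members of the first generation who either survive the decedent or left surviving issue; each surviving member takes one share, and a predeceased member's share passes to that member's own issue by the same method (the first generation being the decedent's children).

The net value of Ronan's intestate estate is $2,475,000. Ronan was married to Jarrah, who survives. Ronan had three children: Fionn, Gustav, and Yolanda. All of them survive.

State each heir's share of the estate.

Jarrah takes one-fifth of $2,475,000 = $495,000. The remaining $1,980,000 passes to the descendants.
The descendants' portion ($1,980,000) is divided into 3 shares of $660,000: Fionn, Gustav, and Yolanda each take $660,000.

Jarrah: $495,000; Fionn: $660,000; Gustav: $660,000; Yolanda: $660,000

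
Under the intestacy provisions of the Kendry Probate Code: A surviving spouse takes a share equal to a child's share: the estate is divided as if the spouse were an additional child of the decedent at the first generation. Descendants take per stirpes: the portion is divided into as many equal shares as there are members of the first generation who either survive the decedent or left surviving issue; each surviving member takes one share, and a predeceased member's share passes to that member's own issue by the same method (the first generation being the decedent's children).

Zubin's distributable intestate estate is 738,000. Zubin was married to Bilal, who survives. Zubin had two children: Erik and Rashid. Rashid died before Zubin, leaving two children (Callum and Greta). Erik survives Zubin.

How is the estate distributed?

Bilal: 246,000; Erik: 246,000; Callum: 123,000; Greta: 123,000

The spouse counts as an additional share at the children's level, so there are 3 primary shares of 246,000. Bilal takes one such share (246,000).
The children's combined portion (492,000) is divided into 2 shares of 246,000: Erik takes 246,000; Rashid's 246,000 share passes to Rashid's issue.
Rashid's share (246,000) is divided into 2 shares of 123,000: Callum and Greta each take 123,000.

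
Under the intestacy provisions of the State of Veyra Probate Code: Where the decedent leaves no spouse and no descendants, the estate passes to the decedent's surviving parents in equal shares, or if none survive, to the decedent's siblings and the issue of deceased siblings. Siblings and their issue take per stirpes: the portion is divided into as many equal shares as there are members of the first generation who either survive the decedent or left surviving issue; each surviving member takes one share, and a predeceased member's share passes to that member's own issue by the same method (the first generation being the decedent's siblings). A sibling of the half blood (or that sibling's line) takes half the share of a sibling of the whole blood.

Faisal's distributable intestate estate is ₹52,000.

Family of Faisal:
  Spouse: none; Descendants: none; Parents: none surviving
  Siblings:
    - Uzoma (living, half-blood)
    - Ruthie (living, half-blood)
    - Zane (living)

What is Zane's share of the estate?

The entire ₹52,000 passes to the siblings and their issue.
Counting each half-blood sibling's line as half a unit, there are 2 units in ₹52,000, so one unit is ₹26,000. Whole-blood lines (Zane) take ₹26,000 each; half-blood lines (Uzoma and Ruthie) take ₹13,000 each.

Zane receives ₹26,000.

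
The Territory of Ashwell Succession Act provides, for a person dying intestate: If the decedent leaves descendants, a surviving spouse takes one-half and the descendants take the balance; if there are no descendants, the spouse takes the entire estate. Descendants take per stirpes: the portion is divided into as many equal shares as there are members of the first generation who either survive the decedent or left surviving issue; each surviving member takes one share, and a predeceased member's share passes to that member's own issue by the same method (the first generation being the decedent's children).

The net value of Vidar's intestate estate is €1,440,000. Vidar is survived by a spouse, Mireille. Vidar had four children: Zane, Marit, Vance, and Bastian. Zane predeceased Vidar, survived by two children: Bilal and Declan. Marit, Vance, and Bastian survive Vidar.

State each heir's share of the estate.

Mireille: €720,000; Bilal: €90,000; Declan: €90,000; Marit: €180,000; Vance: €180,000; Bastian: €180,000

Mireille takes one-half of €1,440,000 = €720,000. The remaining €720,000 passes to the descendants.
The descendants' portion (€720,000) is divided into 4 shares of €180,000: Marit, Vance, and Bastian each take €180,000; Zane's €180,000 share passes to Zane's issue.
Zane's share (€180,000) is divided into 2 shares of €90,000: Bilal and Declan each take €90,000.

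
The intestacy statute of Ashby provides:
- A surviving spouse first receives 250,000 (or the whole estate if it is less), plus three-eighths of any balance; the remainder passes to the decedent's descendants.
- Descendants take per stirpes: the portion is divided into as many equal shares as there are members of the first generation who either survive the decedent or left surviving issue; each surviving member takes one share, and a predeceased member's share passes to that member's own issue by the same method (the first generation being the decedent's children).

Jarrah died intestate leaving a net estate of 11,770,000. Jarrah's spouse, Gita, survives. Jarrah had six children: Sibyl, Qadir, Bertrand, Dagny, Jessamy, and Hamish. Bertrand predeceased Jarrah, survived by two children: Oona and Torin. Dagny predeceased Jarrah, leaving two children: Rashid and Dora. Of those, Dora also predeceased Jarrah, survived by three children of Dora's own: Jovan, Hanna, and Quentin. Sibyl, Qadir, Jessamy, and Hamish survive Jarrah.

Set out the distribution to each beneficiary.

Gita: 4,570,000; Sibyl: 1,200,000; Qadir: 1,200,000; Oona: 600,000; Torin: 600,000; Rashid: 600,000; Jovan: 200,000; Hanna: 200,000; Quentin: 200,000; Jessamy: 1,200,000; Hamish: 1,200,000

Gita first takes 250,000, leaving a balance of 11,520,000. Gita then takes three-eighths of the balance (4,320,000), for a total of 4,570,000. The remaining 7,200,000 passes to the descendants.
The descendants' portion (7,200,000) is divided into 6 shares of 1,200,000: Sibyl, Qadir, Jessamy, and Hamish each take 1,200,000; Bertrand's 1,200,000 share passes to Bertrand's issue; Dagny's 1,200,000 share passes to Dagny's issue.
Bertrand's share (1,200,000) is divided into 2 shares of 600,000: Oona and Torin each take 600,000.
Dagny's share (1,200,000) is divided into 2 shares of 600,000: Rashid takes 600,000; Dora's 600,000 share passes to Dora's issue.
Dora's share (600,000) is divided into 3 shares of 200,000: Jovan, Hanna, and Quentin each take 200,000.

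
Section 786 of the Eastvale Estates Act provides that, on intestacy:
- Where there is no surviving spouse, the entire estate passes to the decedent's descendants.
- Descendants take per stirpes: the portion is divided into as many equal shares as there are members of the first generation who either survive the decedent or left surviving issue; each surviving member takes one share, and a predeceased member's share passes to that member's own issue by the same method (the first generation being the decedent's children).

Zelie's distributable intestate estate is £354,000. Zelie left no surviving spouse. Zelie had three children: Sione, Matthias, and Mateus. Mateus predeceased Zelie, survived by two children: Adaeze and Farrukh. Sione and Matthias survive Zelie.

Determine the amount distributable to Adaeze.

The entire £354,000 passes to the descendants.
That amount (£354,000) is divided into 3 shares of £118,000: Sione and Matthias each take £118,000; Mateus's £118,000 share passes to Mateus's issue.
Mateus's share (£118,000) is divided into 2 shares of £59,000: Adaeze and Farrukh each take £59,000.

Adaeze receives £59,000.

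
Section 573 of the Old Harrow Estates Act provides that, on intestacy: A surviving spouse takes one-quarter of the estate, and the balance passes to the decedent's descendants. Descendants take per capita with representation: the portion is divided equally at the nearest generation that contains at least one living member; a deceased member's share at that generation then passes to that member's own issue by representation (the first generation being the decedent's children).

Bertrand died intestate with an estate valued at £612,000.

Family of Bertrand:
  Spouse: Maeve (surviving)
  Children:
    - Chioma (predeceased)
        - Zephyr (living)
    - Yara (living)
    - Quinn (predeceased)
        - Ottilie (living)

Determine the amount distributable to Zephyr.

Maeve takes one-quarter of £612,000 = £153,000. The remaining £459,000 passes to the descendants.
The descendants' portion (£459,000) is divided into 3 shares of £153,000: Yara takes £153,000; Chioma's £153,000 share passes to Chioma's issue; Quinn's £153,000 share passes to Quinn's issue.
Chioma's share (£153,000) passes entirely to Zephyr.
Quinn's share (£153,000) passes entirely to Ottilie.

Zephyr receives £153,000.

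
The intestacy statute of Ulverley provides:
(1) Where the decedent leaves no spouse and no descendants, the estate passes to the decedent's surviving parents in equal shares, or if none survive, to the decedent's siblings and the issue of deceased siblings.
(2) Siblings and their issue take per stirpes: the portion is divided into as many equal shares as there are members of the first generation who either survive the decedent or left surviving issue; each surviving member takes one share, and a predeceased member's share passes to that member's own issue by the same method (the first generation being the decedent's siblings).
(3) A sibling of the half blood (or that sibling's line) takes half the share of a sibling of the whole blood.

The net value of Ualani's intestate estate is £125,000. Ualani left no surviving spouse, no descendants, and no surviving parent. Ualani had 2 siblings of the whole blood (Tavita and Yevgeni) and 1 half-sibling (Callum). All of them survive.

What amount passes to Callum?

Callum receives £25,000.

The entire £125,000 passes to the siblings and their issue.
Counting each half-blood sibling's line as half a unit, there are 5/2 units in £125,000, so one unit is £50,000. Whole-blood lines (Tavita and Yevgeni) take £50,000 each; half-blood lines (Callum) take £25,000 each.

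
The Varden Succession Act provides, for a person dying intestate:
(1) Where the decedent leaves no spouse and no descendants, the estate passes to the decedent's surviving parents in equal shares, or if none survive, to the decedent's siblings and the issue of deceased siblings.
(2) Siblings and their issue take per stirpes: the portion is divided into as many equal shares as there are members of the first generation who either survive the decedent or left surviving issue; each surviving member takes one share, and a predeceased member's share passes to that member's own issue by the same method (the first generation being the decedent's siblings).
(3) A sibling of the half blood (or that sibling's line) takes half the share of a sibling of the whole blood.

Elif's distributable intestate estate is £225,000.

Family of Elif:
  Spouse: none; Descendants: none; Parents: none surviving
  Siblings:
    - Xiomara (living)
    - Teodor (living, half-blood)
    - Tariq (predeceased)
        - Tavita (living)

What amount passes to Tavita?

The entire £225,000 passes to the siblings and their issue.
Counting each half-blood sibling's line as half a unit, there are 5/2 units in £225,000, so one unit is £90,000. Whole-blood lines (Xiomara and Tariq) take £90,000 each; half-blood lines (Teodor) take £45,000 each.
Tariq's share (£90,000) passes entirely to Tavita.

Tavita receives £90,000.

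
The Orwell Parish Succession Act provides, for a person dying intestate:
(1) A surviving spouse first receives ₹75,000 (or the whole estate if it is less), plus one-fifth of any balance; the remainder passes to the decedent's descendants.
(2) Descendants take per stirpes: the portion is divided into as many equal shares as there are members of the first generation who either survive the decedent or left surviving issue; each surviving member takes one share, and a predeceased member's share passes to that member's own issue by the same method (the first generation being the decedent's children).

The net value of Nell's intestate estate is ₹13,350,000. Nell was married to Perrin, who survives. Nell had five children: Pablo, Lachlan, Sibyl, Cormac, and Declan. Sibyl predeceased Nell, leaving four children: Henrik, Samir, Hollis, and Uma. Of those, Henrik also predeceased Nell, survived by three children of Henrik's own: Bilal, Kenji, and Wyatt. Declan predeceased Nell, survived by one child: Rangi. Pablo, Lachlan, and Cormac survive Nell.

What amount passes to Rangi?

Rangi receives ₹2,124,000.

Perrin first takes ₹75,000, leaving a balance of ₹13,275,000. Perrin then takes one-fifth of the balance (₹2,655,000), for a total of ₹2,730,000. The remaining ₹10,620,000 passes to the descendants.
The descendants' portion (₹10,620,000) is divided into 5 shares of ₹2,124,000: Pablo, Lachlan, and Cormac each take ₹2,124,000; Sibyl's ₹2,124,000 share passes to Sibyl's issue; Declan's ₹2,124,000 share passes to Declan's issue.
Sibyl's share (₹2,124,000) is divided into 4 shares of ₹531,000: Samir, Hollis, and Uma each take ₹531,000; Henrik's ₹531,000 share passes to Henrik's issue.
Henrik's share (₹531,000) is divided into 3 shares of ₹177,000: Bilal, Kenji, and Wyatt each take ₹177,000.
Declan's share (₹2,124,000) passes entirely to Rangi.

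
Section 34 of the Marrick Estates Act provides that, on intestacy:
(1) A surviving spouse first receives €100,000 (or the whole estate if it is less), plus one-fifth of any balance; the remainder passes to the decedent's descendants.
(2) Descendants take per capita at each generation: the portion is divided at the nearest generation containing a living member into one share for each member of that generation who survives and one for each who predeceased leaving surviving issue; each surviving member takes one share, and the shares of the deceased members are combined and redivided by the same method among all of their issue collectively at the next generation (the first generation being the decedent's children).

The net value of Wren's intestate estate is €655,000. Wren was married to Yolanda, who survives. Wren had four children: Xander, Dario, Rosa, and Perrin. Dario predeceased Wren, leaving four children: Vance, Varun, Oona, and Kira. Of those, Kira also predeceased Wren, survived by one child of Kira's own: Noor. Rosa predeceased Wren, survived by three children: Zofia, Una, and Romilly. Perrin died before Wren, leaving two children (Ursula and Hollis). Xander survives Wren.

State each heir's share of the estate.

Yolanda: €211,000; Xander: €111,000; Vance: €37,000; Varun: €37,000; Oona: €37,000; Noor: €37,000; Zofia: €37,000; Una: €37,000; Romilly: €37,000; Ursula: €37,000; Hollis: €37,000

Yolanda first takes €100,000, leaving a balance of €555,000. Yolanda then takes one-fifth of the balance (€111,000), for a total of €211,000. The remaining €444,000 passes to the descendants.
The descendants' portion (€444,000) is divided at the children's generation into 4 shares of €111,000. Xander takes €111,000. The 3 shares of the deceased (Dario, Rosa, and Perrin) are combined into a pool of €333,000.
That pool (€333,000) is divided at the grandchildren's generation into 9 shares of €37,000. Vance, Varun, Oona, Zofia, Una, Romilly, Ursula, and Hollis each take €37,000. The remaining share for the deceased Kira (€37,000) is carried to the next generation.
That pool (€37,000) passes entirely to Noor, the sole taker at the great-grandchildren's generation.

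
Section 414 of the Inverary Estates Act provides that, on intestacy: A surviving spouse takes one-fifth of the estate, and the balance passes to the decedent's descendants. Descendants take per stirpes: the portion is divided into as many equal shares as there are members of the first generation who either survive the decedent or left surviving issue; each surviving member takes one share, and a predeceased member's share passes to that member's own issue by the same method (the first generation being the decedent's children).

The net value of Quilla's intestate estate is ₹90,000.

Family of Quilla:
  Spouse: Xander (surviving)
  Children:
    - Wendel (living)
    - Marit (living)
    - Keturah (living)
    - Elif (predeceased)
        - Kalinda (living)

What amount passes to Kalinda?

Xander takes one-fifth of ₹90,000 = ₹18,000. The remaining ₹72,000 passes to the descendants.
The descendants' portion (₹72,000) is divided into 4 shares of ₹18,000: Wendel, Marit, and Keturah each take ₹18,000; Elif's ₹18,000 share passes to Elif's issue.
Elif's share (₹18,000) passes entirely to Kalinda.

Kalinda receives ₹18,000.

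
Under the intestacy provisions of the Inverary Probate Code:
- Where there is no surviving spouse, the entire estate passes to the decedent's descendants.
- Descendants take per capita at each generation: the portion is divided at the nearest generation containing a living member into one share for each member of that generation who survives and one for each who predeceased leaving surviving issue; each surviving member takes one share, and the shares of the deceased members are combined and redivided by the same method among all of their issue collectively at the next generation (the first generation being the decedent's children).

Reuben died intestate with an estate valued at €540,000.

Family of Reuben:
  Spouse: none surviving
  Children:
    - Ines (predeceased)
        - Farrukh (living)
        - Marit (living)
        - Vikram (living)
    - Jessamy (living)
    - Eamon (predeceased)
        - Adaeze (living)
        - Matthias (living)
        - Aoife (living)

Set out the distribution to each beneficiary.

Farrukh: €60,000; Marit: €60,000; Vikram: €60,000; Jessamy: €180,000; Adaeze: €60,000; Matthias: €60,000; Aoife: €60,000

The entire €540,000 passes to the descendants.
That amount (€540,000) is divided at the children's generation into 3 shares of €180,000. Jessamy takes €180,000. The 2 shares of the deceased (Ines and Eamon) are combined into a pool of €360,000.
That pool (€360,000) is divided at the grandchildren's generation equally among Farrukh, Marit, Vikram, Adaeze, Matthias, and Aoife: €60,000 each.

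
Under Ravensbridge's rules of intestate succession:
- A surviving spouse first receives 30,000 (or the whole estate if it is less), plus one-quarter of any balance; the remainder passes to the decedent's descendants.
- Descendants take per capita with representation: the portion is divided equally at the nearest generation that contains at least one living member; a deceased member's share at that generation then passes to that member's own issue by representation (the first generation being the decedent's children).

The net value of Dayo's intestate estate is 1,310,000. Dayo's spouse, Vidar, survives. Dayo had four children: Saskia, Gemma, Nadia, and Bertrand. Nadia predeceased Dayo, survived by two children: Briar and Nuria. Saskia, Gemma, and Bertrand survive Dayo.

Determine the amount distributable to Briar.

Briar receives 120,000.

Vidar first takes 30,000, leaving a balance of 1,280,000. Vidar then takes one-quarter of the balance (320,000), for a total of 350,000. The remaining 960,000 passes to the descendants.
The descendants' portion (960,000) is divided into 4 shares of 240,000: Saskia, Gemma, and Bertrand each take 240,000; Nadia's 240,000 share passes to Nadia's issue.
Nadia's share (240,000) is divided into 2 shares of 120,000: Briar and Nuria each take 120,000.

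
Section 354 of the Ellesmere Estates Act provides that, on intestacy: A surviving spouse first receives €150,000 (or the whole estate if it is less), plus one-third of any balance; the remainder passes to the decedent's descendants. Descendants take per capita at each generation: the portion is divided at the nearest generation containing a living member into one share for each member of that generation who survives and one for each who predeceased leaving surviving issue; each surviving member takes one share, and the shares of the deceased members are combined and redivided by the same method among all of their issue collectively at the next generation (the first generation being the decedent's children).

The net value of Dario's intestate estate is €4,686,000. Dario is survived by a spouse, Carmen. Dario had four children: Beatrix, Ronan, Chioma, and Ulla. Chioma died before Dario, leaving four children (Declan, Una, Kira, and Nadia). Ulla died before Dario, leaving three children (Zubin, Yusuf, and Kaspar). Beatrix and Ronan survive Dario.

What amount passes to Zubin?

Carmen first takes €150,000, leaving a balance of €4,536,000. Carmen then takes one-third of the balance (€1,512,000), for a total of €1,662,000. The remaining €3,024,000 passes to the descendants.
The descendants' portion (€3,024,000) is divided at the children's generation into 4 shares of €756,000. Beatrix and Ronan each take €756,000. The 2 shares of the deceased (Chioma and Ulla) are combined into a pool of €1,512,000.
That pool (€1,512,000) is divided at the grandchildren's generation equally among Declan, Una, Kira, Nadia, Zubin, Yusuf, and Kaspar: €216,000 each.

Zubin receives €216,000.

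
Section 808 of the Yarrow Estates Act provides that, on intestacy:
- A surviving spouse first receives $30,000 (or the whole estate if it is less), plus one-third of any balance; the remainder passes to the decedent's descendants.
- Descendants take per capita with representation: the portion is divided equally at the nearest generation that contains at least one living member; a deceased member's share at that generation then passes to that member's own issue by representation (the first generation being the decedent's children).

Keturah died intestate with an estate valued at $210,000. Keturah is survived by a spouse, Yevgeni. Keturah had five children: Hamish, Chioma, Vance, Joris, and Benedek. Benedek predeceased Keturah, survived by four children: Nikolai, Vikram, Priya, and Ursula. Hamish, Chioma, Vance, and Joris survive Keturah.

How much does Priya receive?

Priya receives $6,000.

Yevgeni first takes $30,000, leaving a balance of $180,000. Yevgeni then takes one-third of the balance ($60,000), for a total of $90,000. The remaining $120,000 passes to the descendants.
The descendants' portion ($120,000) is divided into 5 shares of $24,000: Hamish, Chioma, Vance, and Joris each take $24,000; Benedek's $24,000 share passes to Benedek's issue.
Benedek's share ($24,000) is divided into 4 shares of $6,000: Nikolai, Vikram, Priya, and Ursula each take $6,000.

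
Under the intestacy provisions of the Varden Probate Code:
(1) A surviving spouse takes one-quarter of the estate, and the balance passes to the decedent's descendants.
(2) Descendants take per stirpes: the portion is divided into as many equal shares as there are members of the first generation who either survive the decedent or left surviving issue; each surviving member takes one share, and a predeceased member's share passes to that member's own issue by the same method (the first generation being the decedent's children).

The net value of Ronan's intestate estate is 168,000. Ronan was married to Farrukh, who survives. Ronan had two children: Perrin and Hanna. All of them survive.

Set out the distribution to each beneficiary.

Farrukh takes one-quarter of 168,000 = 42,000. The remaining 126,000 passes to the descendants.
The descendants' portion (126,000) is divided into 2 shares of 63,000: Perrin and Hanna each take 63,000.

Farrukh: 42,000; Perrin: 63,000; Hanna: 63,000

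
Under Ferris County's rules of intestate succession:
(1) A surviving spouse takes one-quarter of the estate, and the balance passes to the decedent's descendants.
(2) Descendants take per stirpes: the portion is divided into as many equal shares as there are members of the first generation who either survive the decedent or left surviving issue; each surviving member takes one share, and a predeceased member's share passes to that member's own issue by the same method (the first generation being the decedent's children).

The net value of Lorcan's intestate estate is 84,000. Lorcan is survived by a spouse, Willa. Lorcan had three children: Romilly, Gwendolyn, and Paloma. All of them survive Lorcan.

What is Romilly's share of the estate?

Willa takes one-quarter of 84,000 = 21,000. The remaining 63,000 passes to the descendants.
The descendants' portion (63,000) is divided into 3 shares of 21,000: Romilly, Gwendolyn, and Paloma each take 21,000.

Romilly receives 21,000.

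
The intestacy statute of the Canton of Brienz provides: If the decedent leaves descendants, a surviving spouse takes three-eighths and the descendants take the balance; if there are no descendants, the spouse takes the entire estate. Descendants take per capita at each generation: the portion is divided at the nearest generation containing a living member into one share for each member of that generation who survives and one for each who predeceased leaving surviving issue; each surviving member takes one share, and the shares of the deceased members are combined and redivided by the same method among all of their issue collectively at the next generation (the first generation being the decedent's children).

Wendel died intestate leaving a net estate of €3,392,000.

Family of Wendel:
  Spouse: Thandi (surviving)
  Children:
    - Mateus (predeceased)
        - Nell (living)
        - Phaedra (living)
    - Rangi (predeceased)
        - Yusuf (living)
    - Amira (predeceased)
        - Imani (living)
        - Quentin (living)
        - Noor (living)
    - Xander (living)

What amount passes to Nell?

Thandi takes three-eighths of €3,392,000 = €1,272,000. The remaining €2,120,000 passes to the descendants.
The descendants' portion (€2,120,000) is divided at the children's generation into 4 shares of €530,000. Xander takes €530,000. The 3 shares of the deceased (Mateus, Rangi, and Amira) are combined into a pool of €1,590,000.
That pool (€1,590,000) is divided at the grandchildren's generation equally among Nell, Phaedra, Yusuf, Imani, Quentin, and Noor: €265,000 each.

Nell receives €265,000.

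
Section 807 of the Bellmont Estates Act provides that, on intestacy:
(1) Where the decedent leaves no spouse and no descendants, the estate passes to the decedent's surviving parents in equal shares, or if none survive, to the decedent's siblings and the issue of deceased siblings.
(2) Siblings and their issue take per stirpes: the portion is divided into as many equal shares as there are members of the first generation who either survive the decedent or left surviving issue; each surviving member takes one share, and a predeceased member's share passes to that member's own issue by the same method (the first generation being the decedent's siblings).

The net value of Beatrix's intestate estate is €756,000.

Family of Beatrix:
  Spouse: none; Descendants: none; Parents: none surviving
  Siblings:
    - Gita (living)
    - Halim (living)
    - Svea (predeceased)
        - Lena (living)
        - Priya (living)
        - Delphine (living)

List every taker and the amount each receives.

The entire €756,000 passes to the siblings and their issue.
That amount (€756,000) is divided into 3 shares of €252,000: Gita and Halim each take €252,000; Svea's €252,000 share passes to Svea's issue.
Svea's share (€252,000) is divided into 3 shares of €84,000: Lena, Priya, and Delphine each take €84,000.

Gita: €252,000; Halim: €252,000; Lena: €84,000; Priya: €84,000; Delphine: €84,000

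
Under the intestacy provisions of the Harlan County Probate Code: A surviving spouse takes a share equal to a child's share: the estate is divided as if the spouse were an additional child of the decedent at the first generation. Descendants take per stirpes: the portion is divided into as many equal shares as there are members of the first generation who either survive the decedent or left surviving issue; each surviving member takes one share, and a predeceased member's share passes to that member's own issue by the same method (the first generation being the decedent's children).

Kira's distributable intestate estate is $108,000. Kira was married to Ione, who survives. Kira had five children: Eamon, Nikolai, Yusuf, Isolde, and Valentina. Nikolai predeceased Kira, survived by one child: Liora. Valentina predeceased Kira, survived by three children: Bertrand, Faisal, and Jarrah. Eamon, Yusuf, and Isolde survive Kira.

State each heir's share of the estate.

The spouse counts as an additional share at the children's level, so there are 6 primary shares of $18,000. Ione takes one such share ($18,000).
The children's combined portion ($90,000) is divided into 5 shares of $18,000: Eamon, Yusuf, and Isolde each take $18,000; Nikolai's $18,000 share passes to Nikolai's issue; Valentina's $18,000 share passes to Valentina's issue.
Nikolai's share ($18,000) passes entirely to Liora.
Valentina's share ($18,000) is divided into 3 shares of $6,000: Bertrand, Faisal, and Jarrah each take $6,000.

Ione: $18,000; Eamon: $18,000; Liora: $18,000; Yusuf: $18,000; Isolde: $18,000; Bertrand: $6,000; Faisal: $6,000; Jarrah: $6,000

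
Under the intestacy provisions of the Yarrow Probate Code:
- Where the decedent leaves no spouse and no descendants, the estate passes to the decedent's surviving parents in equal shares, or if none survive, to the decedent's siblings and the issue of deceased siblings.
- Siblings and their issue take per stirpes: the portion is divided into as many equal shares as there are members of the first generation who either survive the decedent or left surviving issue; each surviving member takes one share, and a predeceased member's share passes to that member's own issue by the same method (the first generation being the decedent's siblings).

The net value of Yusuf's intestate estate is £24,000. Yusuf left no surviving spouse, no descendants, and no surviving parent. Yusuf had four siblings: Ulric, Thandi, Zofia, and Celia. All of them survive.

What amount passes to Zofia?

The entire £24,000 passes to the siblings and their issue.
That amount (£24,000) is divided into 4 shares of £6,000: Ulric, Thandi, Zofia, and Celia each take £6,000.

Zofia receives £6,000.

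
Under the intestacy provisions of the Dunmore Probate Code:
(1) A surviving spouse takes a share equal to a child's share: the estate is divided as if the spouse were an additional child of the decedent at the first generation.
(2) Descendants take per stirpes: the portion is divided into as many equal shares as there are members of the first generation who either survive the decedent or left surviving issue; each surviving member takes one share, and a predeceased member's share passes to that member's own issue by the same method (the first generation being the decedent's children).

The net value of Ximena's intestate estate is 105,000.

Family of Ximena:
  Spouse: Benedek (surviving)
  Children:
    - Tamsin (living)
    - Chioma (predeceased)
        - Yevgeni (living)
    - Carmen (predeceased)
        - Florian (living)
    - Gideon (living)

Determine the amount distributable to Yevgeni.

Yevgeni receives 21,000.

The spouse counts as an additional share at the children's level, so there are 5 primary shares of 21,000. Benedek takes one such share (21,000).
The children's combined portion (84,000) is divided into 4 shares of 21,000: Tamsin and Gideon each take 21,000; Chioma's 21,000 share passes to Chioma's issue; Carmen's 21,000 share passes to Carmen's issue.
Chioma's share (21,000) passes entirely to Yevgeni.
Carmen's share (21,000) passes entirely to Florian.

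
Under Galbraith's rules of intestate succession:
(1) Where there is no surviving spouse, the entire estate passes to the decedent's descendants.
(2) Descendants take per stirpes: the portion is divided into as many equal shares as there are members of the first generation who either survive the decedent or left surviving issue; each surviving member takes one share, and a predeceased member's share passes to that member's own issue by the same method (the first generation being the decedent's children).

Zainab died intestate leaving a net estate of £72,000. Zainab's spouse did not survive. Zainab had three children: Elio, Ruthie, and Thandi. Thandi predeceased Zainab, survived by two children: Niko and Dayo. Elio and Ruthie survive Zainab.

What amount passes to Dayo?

The entire £72,000 passes to the descendants.
That amount (£72,000) is divided into 3 shares of £24,000: Elio and Ruthie each take £24,000; Thandi's £24,000 share passes to Thandi's issue.
Thandi's share (£24,000) is divided into 2 shares of £12,000: Niko and Dayo each take £12,000.

Dayo receives £12,000.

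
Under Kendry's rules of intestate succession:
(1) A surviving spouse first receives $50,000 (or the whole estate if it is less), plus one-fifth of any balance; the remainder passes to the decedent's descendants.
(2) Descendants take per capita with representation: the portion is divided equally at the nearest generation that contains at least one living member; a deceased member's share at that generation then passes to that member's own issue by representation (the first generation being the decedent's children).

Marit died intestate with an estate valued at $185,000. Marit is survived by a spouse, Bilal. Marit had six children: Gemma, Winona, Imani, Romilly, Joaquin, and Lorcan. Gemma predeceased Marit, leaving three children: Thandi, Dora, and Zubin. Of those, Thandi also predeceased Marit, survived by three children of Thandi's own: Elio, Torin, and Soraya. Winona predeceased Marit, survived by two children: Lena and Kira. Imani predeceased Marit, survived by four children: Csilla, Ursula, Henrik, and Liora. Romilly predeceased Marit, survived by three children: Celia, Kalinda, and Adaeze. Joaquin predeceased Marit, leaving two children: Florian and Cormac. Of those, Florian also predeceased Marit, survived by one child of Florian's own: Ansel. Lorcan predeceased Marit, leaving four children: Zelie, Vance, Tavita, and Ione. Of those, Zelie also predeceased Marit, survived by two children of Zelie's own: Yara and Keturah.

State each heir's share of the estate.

Bilal first takes $50,000, leaving a balance of $135,000. Bilal then takes one-fifth of the balance ($27,000), for a total of $77,000. The remaining $108,000 passes to the descendants.
No child survives, so the initial division is made at the grandchildren's generation.
The descendants' portion ($108,000) is divided into 18 shares of $6,000: Dora, Zubin, Lena, Kira, Csilla, Ursula, Henrik, Liora, Celia, Kalinda, Adaeze, Cormac, Vance, Tavita, and Ione each take $6,000; Thandi's $6,000 share passes to Thandi's issue; Florian's $6,000 share passes to Florian's issue; Zelie's $6,000 share passes to Zelie's issue.
Thandi's share ($6,000) is divided into 3 shares of $2,000: Elio, Torin, and Soraya each take $2,000.
Florian's share ($6,000) passes entirely to Ansel.
Zelie's share ($6,000) is divided into 2 shares of $3,000: Yara and Keturah each take $3,000.

Bilal: $77,000; Elio: $2,000; Torin: $2,000; Soraya: $2,000; Dora: $6,000; Zubin: $6,000; Lena: $6,000; Kira: $6,000; Csilla: $6,000; Ursula: $6,000; Henrik: $6,000; Liora: $6,000; Celia: $6,000; Kalinda: $6,000; Adaeze: $6,000; Ansel: $6,000; Cormac: $6,000; Yara: $3,000; Keturah: $3,000; Vance: $6,000; Tavita: $6,000; Ione: $6,000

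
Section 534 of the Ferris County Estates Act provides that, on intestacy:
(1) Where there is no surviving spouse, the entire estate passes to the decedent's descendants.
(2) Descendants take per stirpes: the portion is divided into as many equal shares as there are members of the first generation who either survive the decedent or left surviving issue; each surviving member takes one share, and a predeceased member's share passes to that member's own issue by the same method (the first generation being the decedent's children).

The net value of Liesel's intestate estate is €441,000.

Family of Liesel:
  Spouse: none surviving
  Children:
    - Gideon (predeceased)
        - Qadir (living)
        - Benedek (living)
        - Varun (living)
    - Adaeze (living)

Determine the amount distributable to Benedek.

The entire €441,000 passes to the descendants.
That amount (€441,000) is divided into 2 shares of €220,500: Adaeze takes €220,500; Gideon's €220,500 share passes to Gideon's issue.
Gideon's share (€220,500) is divided into 3 shares of €73,500: Qadir, Benedek, and Varun each take €73,500.

Benedek receives €73,500.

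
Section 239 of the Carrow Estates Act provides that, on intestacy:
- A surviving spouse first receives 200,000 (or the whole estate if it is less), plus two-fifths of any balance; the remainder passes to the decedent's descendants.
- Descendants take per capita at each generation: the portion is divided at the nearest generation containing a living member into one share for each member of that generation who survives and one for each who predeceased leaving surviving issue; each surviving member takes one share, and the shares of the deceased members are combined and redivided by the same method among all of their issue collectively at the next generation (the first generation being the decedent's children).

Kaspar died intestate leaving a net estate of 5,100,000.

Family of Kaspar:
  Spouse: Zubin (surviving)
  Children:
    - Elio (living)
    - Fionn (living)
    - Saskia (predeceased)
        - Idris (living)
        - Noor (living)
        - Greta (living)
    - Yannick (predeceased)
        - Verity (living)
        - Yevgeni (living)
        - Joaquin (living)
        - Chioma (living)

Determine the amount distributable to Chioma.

Chioma receives 210,000.

Zubin first takes 200,000, leaving a balance of 4,900,000. Zubin then takes two-fifths of the balance (1,960,000), for a total of 2,160,000. The remaining 2,940,000 passes to the descendants.
The descendants' portion (2,940,000) is divided at the children's generation into 4 shares of 735,000. Elio and Fionn each take 735,000. The 2 shares of the deceased (Saskia and Yannick) are combined into a pool of 1,470,000.
That pool (1,470,000) is divided at the grandchildren's generation equally among Idris, Noor, Greta, Verity, Yevgeni, Joaquin, and Chioma: 210,000 each.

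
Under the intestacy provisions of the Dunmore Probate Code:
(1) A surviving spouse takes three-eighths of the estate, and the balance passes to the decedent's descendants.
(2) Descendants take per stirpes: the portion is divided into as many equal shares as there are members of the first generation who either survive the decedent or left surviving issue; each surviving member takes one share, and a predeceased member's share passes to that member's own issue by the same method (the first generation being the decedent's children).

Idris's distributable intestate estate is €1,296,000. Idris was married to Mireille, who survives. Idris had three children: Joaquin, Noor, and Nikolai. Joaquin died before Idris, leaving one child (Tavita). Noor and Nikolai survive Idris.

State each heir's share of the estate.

Mireille takes three-eighths of €1,296,000 = €486,000. The remaining €810,000 passes to the descendants.
The descendants' portion (€810,000) is divided into 3 shares of €270,000: Noor and Nikolai each take €270,000; Joaquin's €270,000 share passes to Joaquin's issue.
Joaquin's share (€270,000) passes entirely to Tavita.

Mireille: €486,000; Tavita: €270,000; Noor: €270,000; Nikolai: €270,000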